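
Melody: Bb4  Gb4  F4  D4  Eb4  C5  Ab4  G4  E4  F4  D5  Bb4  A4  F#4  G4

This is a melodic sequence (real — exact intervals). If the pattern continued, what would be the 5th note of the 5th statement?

With 5-note cells, note 5 of each statement runs Eb4, F4, G4.
Carrying that up a 2nd forward: A4 → B4.

B4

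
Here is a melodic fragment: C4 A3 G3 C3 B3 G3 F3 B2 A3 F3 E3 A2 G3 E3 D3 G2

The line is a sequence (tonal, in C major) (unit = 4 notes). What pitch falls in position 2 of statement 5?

D3

The unit is 4 notes. Position-2 pitches of the 4 shown cells: A3, G3, F3, E3.
From E3, down a 2nd gives D3.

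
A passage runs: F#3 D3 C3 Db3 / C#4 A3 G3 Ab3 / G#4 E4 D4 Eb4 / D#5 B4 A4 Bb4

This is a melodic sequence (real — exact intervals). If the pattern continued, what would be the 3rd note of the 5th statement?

The unit is 4 notes. Position-3 pitches of the 4 shown cells: C3, G3, D4, A4.
One more up a 5th gives E5.

E5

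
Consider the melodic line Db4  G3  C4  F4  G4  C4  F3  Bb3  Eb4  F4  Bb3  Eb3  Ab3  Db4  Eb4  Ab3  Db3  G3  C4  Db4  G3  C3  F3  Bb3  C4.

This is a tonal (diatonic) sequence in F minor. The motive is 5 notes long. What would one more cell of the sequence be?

Taking 5-note groups, the heads are Db4, C4, Bb3, Ab3, G3: the pattern moves down a 2nd.
From F3 the diatonic shape gives F3 Bb2 Eb3 Ab3 Bb3.

F3 Bb2 Eb3 Ab3 Bb3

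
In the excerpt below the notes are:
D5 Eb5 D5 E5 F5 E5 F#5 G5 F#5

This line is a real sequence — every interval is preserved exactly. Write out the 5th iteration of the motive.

Taking 3-note groups, the heads are D5, E5, F#5: the pattern moves up a 2nd.
Continuing the starts: G#5 → A#5.
Statement 5 starts on A#5 and keeps the same exact contour: A#5 B5 A#5.

A#5 B5 A#5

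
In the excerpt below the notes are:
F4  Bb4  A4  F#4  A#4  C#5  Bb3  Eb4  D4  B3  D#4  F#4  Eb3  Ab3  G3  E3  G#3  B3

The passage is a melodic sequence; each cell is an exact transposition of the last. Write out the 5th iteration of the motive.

Unit = 6 notes; the statements start on F4, Bb3, Eb3, moving down a 5th each time.
Carrying on: Ab2 → Db2.
From Db2 the exact shape gives Db2 Gb2 F2 D2 F#2 A2.

Db2 Gb2 F2 D2 F#2 A2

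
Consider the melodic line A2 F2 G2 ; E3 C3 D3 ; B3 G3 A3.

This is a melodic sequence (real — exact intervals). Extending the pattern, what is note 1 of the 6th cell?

Grouping in 3s, the 1st note of each cell is A2, E3, B3.
Each moves up a 5th. Continuing: F#4 → C#5 → G#5.

G#5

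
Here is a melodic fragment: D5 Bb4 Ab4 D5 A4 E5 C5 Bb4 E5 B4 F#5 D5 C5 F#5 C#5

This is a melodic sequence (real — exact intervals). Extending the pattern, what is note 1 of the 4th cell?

G#5

Grouping in 5s, the 1st note of each cell is D5, E5, F#5.
From F#5, up a 2nd gives G#5.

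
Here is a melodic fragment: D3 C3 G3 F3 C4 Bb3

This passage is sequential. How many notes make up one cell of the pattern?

2

Try groups of 2 (3 cells in 6 notes):
D3 C3 | G3 F3 | C4 Bb3
Every group is a transposition up a 4th of the one before; no shorter unit works.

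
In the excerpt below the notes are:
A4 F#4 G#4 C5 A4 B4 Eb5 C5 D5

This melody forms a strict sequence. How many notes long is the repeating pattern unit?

9 notes total. Splitting into 3 groups of 3:
A4 F#4 G#4 | C5 A4 B4 | Eb5 C5 D5
Every group is a transposition up a 3rd of the one before; no shorter unit works.

3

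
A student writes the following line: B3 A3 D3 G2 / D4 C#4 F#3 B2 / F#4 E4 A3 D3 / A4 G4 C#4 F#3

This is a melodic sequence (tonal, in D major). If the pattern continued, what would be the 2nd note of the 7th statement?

F#5

Grouping in 4s, the 2nd note of each cell is A3, C#4, E4, G4.
Carrying that up a 3rd forward: B4 → D5 → F#5.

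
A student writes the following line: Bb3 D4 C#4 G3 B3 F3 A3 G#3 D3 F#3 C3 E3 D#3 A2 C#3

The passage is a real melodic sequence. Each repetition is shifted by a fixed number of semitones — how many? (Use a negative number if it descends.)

-5

The 5-note cells begin on Bb3, F3, C3 — each down a 4th from the last.
Bb3 to F3 spans -5 semitones.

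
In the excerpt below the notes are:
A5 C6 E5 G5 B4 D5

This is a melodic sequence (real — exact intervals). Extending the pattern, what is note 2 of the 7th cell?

F#3

Grouping in 2s, the 2nd note of each cell is C6, G5, D5.
Carrying that down a 4th forward: A4 → E4 → B3 → F#3.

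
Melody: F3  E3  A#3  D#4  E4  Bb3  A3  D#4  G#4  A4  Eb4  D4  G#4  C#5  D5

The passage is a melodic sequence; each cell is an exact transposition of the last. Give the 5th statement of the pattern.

Db5 C5 F#5 B5 C6

Unit = 5 notes; the statements start on F3, Bb3, Eb4, moving up a 4th each time.
Continuing the starts: Ab4 → Db5.
Statement 5 starts on Db5 and keeps the same exact contour: Db5 C5 F#5 B5 C6.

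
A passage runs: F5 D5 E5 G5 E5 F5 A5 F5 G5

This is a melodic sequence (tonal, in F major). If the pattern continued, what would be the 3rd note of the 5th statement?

Grouping in 3s, the 3rd note of each cell is E5, F5, G5.
Each moves up a 2nd. Continuing: A5 → Bb5.

Bb5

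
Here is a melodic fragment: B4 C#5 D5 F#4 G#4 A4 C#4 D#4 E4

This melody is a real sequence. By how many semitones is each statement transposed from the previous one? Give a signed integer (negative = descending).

With a 3-note motive the entries are B4, F#4, C#4, each down a 4th from the previous.
B4 to F#4 spans -5 semitones.

-5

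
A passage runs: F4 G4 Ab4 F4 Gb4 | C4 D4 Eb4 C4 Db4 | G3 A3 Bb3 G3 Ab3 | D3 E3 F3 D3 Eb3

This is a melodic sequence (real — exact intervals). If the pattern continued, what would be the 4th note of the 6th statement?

With 5-note cells, note 4 of each statement runs F4, C4, G3, D3.
Extending down a 4th: A2 → E2.

E2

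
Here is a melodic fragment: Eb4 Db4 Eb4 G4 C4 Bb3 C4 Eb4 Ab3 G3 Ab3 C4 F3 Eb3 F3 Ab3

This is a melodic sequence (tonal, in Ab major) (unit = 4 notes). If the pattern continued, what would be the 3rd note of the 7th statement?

G2

The unit is 4 notes. Position-3 pitches of the 4 shown cells: Eb4, C4, Ab3, F3.
Each moves down a 3rd. Continuing: Db3 → Bb2 → G2.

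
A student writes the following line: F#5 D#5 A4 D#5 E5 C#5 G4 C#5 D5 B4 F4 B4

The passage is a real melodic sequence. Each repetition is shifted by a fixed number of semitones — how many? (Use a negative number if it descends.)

-2

With a 4-note motive the entries are F#5, E5, D5, each down a 2nd from the previous.
Counting half-steps from F#5 to E5: -2.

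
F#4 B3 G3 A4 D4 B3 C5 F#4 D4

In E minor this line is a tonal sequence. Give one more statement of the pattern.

With a 3-note motive the entries are F#4, A4, C5, each up a 3rd from the previous.
Statement 4 starts on E5 and keeps the same diatonic contour: E5 A4 F#4.

E5 A4 F#4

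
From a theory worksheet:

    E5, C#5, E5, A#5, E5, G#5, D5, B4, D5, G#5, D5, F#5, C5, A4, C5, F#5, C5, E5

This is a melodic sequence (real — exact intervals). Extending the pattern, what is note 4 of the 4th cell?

E5

The unit is 6 notes. Position-4 pitches of the 3 shown cells: A#5, G#5, F#5.
One more down a 2nd gives E5.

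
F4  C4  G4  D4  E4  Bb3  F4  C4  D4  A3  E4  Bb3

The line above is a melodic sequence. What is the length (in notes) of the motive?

4

There are 12 notes; a 4-note unit gives 3 cells:
F4 C4 G4 D4 | E4 Bb3 F4 C4 | D4 A3 E4 Bb3
Every group is a transposition down a 2nd of the one before; no shorter unit works.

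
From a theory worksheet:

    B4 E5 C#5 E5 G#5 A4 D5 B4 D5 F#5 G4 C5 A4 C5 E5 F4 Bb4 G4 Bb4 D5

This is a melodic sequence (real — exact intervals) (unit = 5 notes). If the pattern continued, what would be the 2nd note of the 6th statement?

Grouping in 5s, the 2nd note of each cell is E5, D5, C5, Bb4.
Extending down a 2nd: Ab4 → Gb4.

Gb4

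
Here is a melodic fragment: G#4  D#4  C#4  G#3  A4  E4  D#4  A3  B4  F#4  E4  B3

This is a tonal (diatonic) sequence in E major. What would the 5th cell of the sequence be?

D#5 A4 G#4 D#4

Taking 4-note groups, the heads are G#4, A4, B4: the pattern moves up a 2nd.
Continuing the starts: C#5 → D#5.
So cell 5 is D#5 A4 G#4 D#4.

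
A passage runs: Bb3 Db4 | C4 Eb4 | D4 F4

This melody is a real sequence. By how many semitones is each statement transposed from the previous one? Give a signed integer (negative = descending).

Unit = 2 notes; the statements start on Bb3, C4, D4, moving up a 2nd each time.
Counting half-steps from Bb3 to C4: 2.

2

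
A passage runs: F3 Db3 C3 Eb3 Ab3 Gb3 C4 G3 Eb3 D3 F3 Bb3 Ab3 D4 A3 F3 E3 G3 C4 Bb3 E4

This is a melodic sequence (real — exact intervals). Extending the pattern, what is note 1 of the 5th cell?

C#4

Grouping in 7s, the 1st note of each cell is F3, G3, A3.
Extending up a 2nd: B3 → C#4.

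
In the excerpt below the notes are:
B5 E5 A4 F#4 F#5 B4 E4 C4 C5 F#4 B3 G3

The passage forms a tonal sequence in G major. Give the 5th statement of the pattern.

D4 G3 C3 A2

With a 4-note motive the entries are B5, F#5, C5, each down a 4th from the previous.
Continuing the starts: G4 → D4.
So cell 5 is D4 G3 C3 A2.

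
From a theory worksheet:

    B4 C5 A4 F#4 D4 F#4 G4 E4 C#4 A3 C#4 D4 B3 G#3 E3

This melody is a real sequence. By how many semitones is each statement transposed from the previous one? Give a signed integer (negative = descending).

The 5-note cells begin on B4, F#4, C#4 — each down a 4th from the last.
Counting half-steps from B4 to F#4: -5.

-5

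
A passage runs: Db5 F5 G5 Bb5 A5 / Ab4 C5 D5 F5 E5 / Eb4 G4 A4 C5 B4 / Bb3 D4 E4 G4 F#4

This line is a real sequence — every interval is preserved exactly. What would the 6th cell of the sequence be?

C3 E3 F#3 A3 G#3

Taking 5-note groups, the heads are Db5, Ab4, Eb4, Bb3: the pattern moves down a 4th.
Continuing the starts: F3 → C3.
So cell 6 is C3 E3 F#3 A3 G#3.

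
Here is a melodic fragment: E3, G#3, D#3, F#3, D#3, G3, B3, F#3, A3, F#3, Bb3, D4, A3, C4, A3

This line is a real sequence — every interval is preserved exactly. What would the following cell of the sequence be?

Unit = 5 notes; the statements start on E3, G3, Bb3, moving up a 3rd each time.
From Db4 the exact shape gives Db4 F4 C4 Eb4 C4.

Db4 F4 C4 Eb4 C4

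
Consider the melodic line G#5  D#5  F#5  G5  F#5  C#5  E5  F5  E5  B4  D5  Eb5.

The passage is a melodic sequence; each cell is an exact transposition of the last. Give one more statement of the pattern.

D5 A4 C5 Db5

The 4-note cells begin on G#5, F#5, E5 — each down a 2nd from the last.
From D5 the exact shape gives D5 A4 C5 Db5.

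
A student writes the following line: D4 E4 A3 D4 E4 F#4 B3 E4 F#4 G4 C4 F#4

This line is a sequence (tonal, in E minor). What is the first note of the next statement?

G4

The 4-note cells begin on D4, E4, F#4 — each up a 2nd from the last.
The next head, up a 2nd from F#4, is G4.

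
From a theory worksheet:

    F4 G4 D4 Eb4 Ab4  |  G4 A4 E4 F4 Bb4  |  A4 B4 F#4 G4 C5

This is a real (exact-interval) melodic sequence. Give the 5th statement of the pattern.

The 5-note cells begin on F4, G4, A4 — each up a 2nd from the last.
Carrying on: B4 → C#5.
So cell 5 is C#5 D#5 A#4 B4 E5.

C#5 D#5 A#4 B4 E5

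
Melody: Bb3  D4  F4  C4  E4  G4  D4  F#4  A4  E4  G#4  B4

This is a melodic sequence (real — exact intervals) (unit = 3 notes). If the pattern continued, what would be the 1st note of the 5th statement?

The unit is 3 notes. Position-1 pitches of the 4 shown cells: Bb3, C4, D4, E4.
Each moves up a 2nd; the next is F#4.

F#4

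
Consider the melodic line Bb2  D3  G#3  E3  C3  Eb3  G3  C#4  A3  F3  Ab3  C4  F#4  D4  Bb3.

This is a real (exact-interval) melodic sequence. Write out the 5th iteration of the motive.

With a 5-note motive the entries are Bb2, Eb3, Ab3, each up a 4th from the previous.
Continuing the starts: Db4 → Gb4.
So cell 5 is Gb4 Bb4 E5 C5 Ab4.

Gb4 Bb4 E5 C5 Ab4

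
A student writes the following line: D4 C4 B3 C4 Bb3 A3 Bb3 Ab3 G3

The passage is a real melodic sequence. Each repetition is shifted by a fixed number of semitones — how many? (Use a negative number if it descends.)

-2

The 3-note cells begin on D4, C4, Bb3 — each down a 2nd from the last.
D4 to C4 spans -2 semitones.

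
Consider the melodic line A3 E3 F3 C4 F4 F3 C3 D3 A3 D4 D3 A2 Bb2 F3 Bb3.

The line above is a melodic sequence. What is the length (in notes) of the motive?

5

15 notes total. Splitting into 3 groups of 5:
A3 E3 F3 C4 F4 | F3 C3 D3 A3 D4 | D3 A2 Bb2 F3 Bb3
Each cell is the previous one down a 3rd — so the unit is 5 notes.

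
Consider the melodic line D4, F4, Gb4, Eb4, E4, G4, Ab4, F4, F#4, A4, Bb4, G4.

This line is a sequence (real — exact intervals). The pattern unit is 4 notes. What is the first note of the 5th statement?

A#4

Unit = 4 notes; the statements start on D4, E4, F#4, moving up a 2nd each time.
Continuing: G#4 → A#4. Statement 5 starts on A#4.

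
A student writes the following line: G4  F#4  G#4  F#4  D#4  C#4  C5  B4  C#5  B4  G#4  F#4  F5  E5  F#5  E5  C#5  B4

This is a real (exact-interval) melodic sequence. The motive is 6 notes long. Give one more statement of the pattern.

The 6-note cells begin on G4, C5, F5 — each up a 4th from the last.
So cell 4 is Bb5 A5 B5 A5 F#5 E5.

Bb5 A5 B5 A5 F#5 E5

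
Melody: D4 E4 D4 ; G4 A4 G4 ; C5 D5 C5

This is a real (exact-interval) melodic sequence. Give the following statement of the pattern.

F5 G5 F5

With a 3-note motive the entries are D4, G4, C5, each up a 4th from the previous.
Statement 4 starts on F5 and keeps the same exact contour: F5 G5 F5.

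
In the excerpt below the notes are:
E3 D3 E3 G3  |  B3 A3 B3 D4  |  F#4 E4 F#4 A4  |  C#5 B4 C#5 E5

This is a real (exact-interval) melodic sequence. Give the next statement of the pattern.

With a 4-note motive the entries are E3, B3, F#4, C#5, each up a 5th from the previous.
So cell 5 is G#5 F#5 G#5 B5.

G#5 F#5 G#5 B5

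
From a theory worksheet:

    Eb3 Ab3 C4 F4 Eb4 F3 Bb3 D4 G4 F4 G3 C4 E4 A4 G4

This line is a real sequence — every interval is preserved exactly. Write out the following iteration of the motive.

A3 D4 F#4 B4 A4

With a 5-note motive the entries are Eb3, F3, G3, each up a 2nd from the previous.
From A3 the exact shape gives A3 D4 F#4 B4 A4.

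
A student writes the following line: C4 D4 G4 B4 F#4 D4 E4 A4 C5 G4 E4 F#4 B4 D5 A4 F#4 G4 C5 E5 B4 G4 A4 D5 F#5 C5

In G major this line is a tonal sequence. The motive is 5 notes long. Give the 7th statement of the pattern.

Taking 5-note groups, the heads are C4, D4, E4, F#4, G4: the pattern moves up a 2nd.
Extending up a 2nd: A4 → B4.
So cell 7 is B4 C5 F#5 A5 E5.

B4 C5 F#5 A5 E5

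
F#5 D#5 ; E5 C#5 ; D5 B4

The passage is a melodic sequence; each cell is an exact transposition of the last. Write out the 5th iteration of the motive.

Bb4 G4

Taking 2-note groups, the heads are F#5, E5, D5: the pattern moves down a 2nd.
Carrying on: C5 → Bb4.
Statement 5 starts on Bb4 and keeps the same exact contour: Bb4 G4.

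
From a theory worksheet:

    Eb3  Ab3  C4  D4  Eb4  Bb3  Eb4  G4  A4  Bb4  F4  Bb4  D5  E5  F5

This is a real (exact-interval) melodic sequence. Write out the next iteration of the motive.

With a 5-note motive the entries are Eb3, Bb3, F4, each up a 5th from the previous.
So cell 4 is C5 F5 A5 B5 C6.

C5 F5 A5 B5 C6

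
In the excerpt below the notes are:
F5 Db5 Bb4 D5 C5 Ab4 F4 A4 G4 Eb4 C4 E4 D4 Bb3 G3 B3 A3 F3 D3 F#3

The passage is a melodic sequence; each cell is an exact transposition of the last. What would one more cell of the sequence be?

Unit = 4 notes; the statements start on F5, C5, G4, D4, A3, moving down a 4th each time.
So cell 6 is E3 C3 A2 C#3.

E3 C3 A2 C#3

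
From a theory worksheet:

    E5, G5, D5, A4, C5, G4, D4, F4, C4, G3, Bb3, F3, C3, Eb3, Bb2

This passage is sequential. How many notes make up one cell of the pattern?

3

15 notes total. Splitting into 5 groups of 3:
E5 G5 D5 | A4 C5 G4 | D4 F4 C4 | G3 Bb3 F3 | C3 Eb3 Bb2
Each cell is the previous one down a 5th — so the unit is 3 notes.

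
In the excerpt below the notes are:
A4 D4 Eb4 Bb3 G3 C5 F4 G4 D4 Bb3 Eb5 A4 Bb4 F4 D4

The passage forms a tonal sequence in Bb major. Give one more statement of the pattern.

G5 C5 D5 A4 F4

The 5-note cells begin on A4, C5, Eb5 — each up a 3rd from the last.
So cell 4 is G5 C5 D5 A4 F4.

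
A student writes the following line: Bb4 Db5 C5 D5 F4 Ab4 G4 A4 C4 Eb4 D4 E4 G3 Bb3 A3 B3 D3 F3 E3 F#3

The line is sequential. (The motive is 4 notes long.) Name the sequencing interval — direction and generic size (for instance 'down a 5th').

down a 4th

With a 4-note motive the entries are Bb4, F4, C4, G3, D3, each down a 4th from the previous.
From Bb4 to F4: down a 4th.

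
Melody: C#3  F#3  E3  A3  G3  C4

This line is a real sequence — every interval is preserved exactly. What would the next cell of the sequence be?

Bb3 Eb4

The 2-note cells begin on C#3, E3, G3 — each up a 3rd from the last.
From Bb3 the exact shape gives Bb3 Eb4.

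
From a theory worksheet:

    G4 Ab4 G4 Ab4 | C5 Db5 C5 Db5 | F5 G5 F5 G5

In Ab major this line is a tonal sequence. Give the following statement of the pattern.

Taking 4-note groups, the heads are G4, C5, F5: the pattern moves up a 4th.
From Bb5 the diatonic shape gives Bb5 C6 Bb5 C6.

Bb5 C6 Bb5 C6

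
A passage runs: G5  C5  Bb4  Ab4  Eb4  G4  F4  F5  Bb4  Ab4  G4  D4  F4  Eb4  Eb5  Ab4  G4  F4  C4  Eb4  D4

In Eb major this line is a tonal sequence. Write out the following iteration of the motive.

Unit = 7 notes; the statements start on G5, F5, Eb5, moving down a 2nd each time.
So cell 4 is D5 G4 F4 Eb4 Bb3 D4 C4.

D5 G4 F4 Eb4 Bb3 D4 C4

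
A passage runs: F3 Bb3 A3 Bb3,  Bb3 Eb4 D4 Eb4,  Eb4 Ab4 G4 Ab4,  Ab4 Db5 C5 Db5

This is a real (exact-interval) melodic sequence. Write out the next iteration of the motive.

Db5 Gb5 F5 Gb5

Taking 4-note groups, the heads are F3, Bb3, Eb4, Ab4: the pattern moves up a 4th.
From Db5 the exact shape gives Db5 Gb5 F5 Gb5.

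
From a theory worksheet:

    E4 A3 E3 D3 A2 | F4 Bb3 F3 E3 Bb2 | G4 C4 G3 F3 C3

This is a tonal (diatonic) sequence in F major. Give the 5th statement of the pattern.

Bb4 E4 Bb3 A3 E3

The 5-note cells begin on E4, F4, G4 — each up a 2nd from the last.
Extending up a 2nd: A4 → Bb4.
From Bb4 the diatonic shape gives Bb4 E4 Bb3 A3 E3.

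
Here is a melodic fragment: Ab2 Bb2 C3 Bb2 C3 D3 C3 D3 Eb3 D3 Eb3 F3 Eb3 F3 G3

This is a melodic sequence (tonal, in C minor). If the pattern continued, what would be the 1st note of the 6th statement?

F3

The unit is 3 notes. Position-1 pitches of the 5 shown cells: Ab2, Bb2, C3, D3, Eb3.
From Eb3, up a 2nd gives F3.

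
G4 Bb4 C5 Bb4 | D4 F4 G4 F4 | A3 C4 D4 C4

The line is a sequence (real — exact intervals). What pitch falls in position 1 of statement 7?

C#2

Grouping in 4s, the 1st note of each cell is G4, D4, A3.
Carrying that down a 4th forward: E3 → B2 → F#2 → C#2.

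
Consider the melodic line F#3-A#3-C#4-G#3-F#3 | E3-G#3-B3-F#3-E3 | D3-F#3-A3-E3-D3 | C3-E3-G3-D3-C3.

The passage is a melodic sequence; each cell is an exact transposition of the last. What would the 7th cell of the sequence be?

Unit = 5 notes; the statements start on F#3, E3, D3, C3, moving down a 2nd each time.
Continuing the starts: Bb2 → Ab2 → Gb2.
From Gb2 the exact shape gives Gb2 Bb2 Db3 Ab2 Gb2.

Gb2 Bb2 Db3 Ab2 Gb2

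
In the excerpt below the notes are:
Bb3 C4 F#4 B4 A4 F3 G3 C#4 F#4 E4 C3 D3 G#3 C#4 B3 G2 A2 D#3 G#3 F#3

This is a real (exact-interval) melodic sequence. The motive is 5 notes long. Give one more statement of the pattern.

D2 E2 A#2 D#3 C#3

The 5-note cells begin on Bb3, F3, C3, G2 — each down a 4th from the last.
So cell 5 is D2 E2 A#2 D#3 C#3.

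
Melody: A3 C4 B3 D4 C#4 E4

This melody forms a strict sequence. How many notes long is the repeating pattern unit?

6 notes total. Splitting into 3 groups of 2:
A3 C4 | B3 D4 | C#4 E4
Every group is a transposition up a 2nd of the one before; no shorter unit works.

2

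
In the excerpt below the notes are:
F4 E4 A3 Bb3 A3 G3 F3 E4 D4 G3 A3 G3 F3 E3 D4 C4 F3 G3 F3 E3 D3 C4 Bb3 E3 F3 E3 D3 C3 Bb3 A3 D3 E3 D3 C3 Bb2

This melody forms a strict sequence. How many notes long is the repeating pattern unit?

7

Try groups of 7 (5 cells in 35 notes):
F4 E4 A3 Bb3 A3 G3 F3 | E4 D4 G3 A3 G3 F3 E3 | D4 C4 F3 G3 F3 E3 D3 | C4 Bb3 E3 F3 E3 D3 C3 | Bb3 A3 D3 E3 D3 C3 Bb2
Every group is a transposition down a 2nd of the one before; no shorter unit works.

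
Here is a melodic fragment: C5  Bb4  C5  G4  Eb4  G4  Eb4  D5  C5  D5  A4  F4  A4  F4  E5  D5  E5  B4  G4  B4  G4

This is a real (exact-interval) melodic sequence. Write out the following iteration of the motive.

F#5 E5 F#5 C#5 A4 C#5 A4

Unit = 7 notes; the statements start on C5, D5, E5, moving up a 2nd each time.
Statement 4 starts on F#5 and keeps the same exact contour: F#5 E5 F#5 C#5 A4 C#5 A4.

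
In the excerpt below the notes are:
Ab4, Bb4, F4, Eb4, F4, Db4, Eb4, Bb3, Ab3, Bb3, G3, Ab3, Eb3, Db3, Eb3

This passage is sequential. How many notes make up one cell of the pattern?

Try groups of 5 (3 cells in 15 notes):
Ab4 Bb4 F4 Eb4 F4 | Db4 Eb4 Bb3 Ab3 Bb3 | G3 Ab3 Eb3 Db3 Eb3
That's a consistent down a 5th shift per cell, and no other grouping gives one.

5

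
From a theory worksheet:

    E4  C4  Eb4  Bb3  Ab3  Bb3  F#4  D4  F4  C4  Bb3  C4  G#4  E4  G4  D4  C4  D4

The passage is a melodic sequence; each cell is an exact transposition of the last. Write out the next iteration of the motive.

A#4 F#4 A4 E4 D4 E4

The 6-note cells begin on E4, F#4, G#4 — each up a 2nd from the last.
So cell 4 is A#4 F#4 A4 E4 D4 E4.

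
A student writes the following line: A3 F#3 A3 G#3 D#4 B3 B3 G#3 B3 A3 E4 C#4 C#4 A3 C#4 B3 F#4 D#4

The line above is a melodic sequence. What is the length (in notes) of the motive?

6

There are 18 notes; a 6-note unit gives 3 cells:
A3 F#3 A3 G#3 D#4 B3 | B3 G#3 B3 A3 E4 C#4 | C#4 A3 C#4 B3 F#4 D#4
Each cell is the previous one up a 2nd — so the unit is 6 notes.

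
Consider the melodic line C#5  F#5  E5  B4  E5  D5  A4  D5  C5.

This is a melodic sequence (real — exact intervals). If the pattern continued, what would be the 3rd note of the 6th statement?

With 3-note cells, note 3 of each statement runs E5, D5, C5.
Extending down a 2nd: Bb4 → Ab4 → Gb4.

Gb4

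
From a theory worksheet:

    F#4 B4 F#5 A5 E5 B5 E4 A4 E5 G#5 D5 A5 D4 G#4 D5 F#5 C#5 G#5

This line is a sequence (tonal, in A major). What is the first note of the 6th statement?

A3

Taking 6-note groups, the heads are F#4, E4, D4: the pattern moves down a 2nd.
Continuing: C#4 → B3 → A3. Statement 6 starts on A3.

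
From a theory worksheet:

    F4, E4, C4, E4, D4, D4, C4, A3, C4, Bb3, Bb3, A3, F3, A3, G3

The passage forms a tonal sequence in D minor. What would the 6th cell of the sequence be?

C3 Bb2 G2 Bb2 A2

Unit = 5 notes; the statements start on F4, D4, Bb3, moving down a 3rd each time.
Extending down a 3rd: G3 → E3 → C3.
From C3 the diatonic shape gives C3 Bb2 G2 Bb2 A2.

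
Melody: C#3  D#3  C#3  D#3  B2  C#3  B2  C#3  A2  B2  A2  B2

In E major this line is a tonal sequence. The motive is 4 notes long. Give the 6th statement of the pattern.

E2 F#2 E2 F#2

The 4-note cells begin on C#3, B2, A2 — each down a 2nd from the last.
Extending down a 2nd: G#2 → F#2 → E2.
So cell 6 is E2 F#2 E2 F#2.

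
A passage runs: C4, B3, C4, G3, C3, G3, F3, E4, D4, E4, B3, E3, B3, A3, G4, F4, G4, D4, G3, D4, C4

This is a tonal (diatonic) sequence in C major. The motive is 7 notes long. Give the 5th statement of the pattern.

D5 C5 D5 A4 D4 A4 G4

Taking 7-note groups, the heads are C4, E4, G4: the pattern moves up a 3rd.
Extending up a 3rd: B4 → D5.
So cell 5 is D5 C5 D5 A4 D4 A4 G4.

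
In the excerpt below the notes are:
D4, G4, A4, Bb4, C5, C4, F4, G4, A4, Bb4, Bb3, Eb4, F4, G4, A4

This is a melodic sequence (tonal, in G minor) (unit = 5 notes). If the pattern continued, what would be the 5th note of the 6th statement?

Eb4

With 5-note cells, note 5 of each statement runs C5, Bb4, A4.
Each moves down a 2nd. Continuing: G4 → F4 → Eb4.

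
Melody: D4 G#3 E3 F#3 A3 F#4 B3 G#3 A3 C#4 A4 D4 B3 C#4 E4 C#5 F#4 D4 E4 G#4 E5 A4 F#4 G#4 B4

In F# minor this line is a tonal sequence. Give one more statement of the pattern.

G#5 C#5 A4 B4 D5

Taking 5-note groups, the heads are D4, F#4, A4, C#5, E5: the pattern moves up a 3rd.
Statement 6 starts on G#5 and keeps the same diatonic contour: G#5 C#5 A4 B4 D5.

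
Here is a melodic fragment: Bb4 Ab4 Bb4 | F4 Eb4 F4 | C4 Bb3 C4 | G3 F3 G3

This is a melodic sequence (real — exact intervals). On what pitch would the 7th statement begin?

Taking 3-note groups, the heads are Bb4, F4, C4, G3: the pattern moves down a 4th.
Continuing: D3 → A2 → E2. Statement 7 starts on E2.

E2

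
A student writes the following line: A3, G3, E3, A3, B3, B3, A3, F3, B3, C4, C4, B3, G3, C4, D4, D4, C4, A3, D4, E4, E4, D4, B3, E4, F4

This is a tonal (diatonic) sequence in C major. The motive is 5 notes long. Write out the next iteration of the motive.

The 5-note cells begin on A3, B3, C4, D4, E4 — each up a 2nd from the last.
Statement 6 starts on F4 and keeps the same diatonic contour: F4 E4 C4 F4 G4.

F4 E4 C4 F4 G4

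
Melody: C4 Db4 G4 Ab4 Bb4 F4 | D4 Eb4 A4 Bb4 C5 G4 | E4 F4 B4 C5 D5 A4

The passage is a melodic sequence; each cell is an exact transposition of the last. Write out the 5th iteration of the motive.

G#4 A4 D#5 E5 F#5 C#5

Unit = 6 notes; the statements start on C4, D4, E4, moving up a 2nd each time.
Carrying on: F#4 → G#4.
Statement 5 starts on G#4 and keeps the same exact contour: G#4 A4 D#5 E5 F#5 C#5.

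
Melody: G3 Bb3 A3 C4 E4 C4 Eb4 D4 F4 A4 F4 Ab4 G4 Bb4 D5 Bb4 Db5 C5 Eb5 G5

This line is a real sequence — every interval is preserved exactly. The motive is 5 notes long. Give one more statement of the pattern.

Unit = 5 notes; the statements start on G3, C4, F4, Bb4, moving up a 4th each time.
So cell 5 is Eb5 Gb5 F5 Ab5 C6.

Eb5 Gb5 F5 Ab5 C6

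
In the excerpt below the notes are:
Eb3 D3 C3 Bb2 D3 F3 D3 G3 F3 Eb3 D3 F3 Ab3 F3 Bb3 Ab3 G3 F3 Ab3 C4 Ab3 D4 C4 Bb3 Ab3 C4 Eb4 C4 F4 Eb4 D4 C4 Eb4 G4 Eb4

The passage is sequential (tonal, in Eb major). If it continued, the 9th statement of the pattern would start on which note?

With a 7-note motive the entries are Eb3, G3, Bb3, D4, F4, each up a 3rd from the previous.
Extending the heads up a 3rd: Ab4 → C5 → Eb5 → G5.

G5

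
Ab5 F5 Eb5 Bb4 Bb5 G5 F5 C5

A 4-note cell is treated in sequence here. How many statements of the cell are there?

8 notes in groups of 4 gives 8/4 = 2 statements.
Starts: Ab5, Bb5 — each up a 2nd.

2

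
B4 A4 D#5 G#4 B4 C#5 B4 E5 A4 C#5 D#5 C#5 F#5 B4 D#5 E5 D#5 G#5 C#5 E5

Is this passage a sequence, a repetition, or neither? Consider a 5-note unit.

sequence

Each 5-note cell is the previous one transposed up a 2nd.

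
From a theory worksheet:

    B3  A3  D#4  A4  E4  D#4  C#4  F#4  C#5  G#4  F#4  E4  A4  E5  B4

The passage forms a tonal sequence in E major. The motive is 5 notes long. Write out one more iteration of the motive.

A4 G#4 C#5 G#5 D#5

Unit = 5 notes; the statements start on B3, D#4, F#4, moving up a 3rd each time.
So cell 4 is A4 G#4 C#5 G#5 D#5.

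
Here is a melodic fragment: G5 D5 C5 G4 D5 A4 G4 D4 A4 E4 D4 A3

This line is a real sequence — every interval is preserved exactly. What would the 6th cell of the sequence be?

Unit = 4 notes; the statements start on G5, D5, A4, moving down a 4th each time.
Carrying on: E4 → B3 → F#3.
So cell 6 is F#3 C#3 B2 F#2.

F#3 C#3 B2 F#2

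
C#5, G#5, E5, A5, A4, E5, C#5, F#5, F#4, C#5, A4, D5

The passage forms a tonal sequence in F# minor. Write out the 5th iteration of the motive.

B3 F#4 D4 G#4

Unit = 4 notes; the statements start on C#5, A4, F#4, moving down a 3rd each time.
Carrying on: D4 → B3.
From B3 the diatonic shape gives B3 F#4 D4 G#4.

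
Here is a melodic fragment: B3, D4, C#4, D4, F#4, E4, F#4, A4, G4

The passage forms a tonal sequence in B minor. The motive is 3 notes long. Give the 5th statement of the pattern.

C#5 E5 D5

Unit = 3 notes; the statements start on B3, D4, F#4, moving up a 3rd each time.
Extending up a 3rd: A4 → C#5.
Statement 5 starts on C#5 and keeps the same diatonic contour: C#5 E5 D5.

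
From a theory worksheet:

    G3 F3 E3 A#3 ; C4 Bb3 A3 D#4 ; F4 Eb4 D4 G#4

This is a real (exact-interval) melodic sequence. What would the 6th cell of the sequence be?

With a 4-note motive the entries are G3, C4, F4, each up a 4th from the previous.
Extending up a 4th: Bb4 → Eb5 → Ab5.
So cell 6 is Ab5 Gb5 F5 B5.

Ab5 Gb5 F5 B5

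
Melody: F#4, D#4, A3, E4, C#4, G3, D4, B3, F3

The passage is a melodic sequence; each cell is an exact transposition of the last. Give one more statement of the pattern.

C4 A3 Eb3

Taking 3-note groups, the heads are F#4, E4, D4: the pattern moves down a 2nd.
So cell 4 is C4 A3 Eb3.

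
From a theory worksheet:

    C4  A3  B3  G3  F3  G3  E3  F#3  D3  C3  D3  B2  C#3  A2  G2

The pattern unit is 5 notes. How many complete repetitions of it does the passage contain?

15 notes in groups of 5 gives 15/5 = 3 statements.
Starts: C4, G3, D3 — each down a 4th.

3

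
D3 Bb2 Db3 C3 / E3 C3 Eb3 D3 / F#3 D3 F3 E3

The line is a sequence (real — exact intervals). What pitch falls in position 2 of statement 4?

The unit is 4 notes. Position-2 pitches of the 3 shown cells: Bb2, C3, D3.
Each moves up a 2nd; the next is E3.

E3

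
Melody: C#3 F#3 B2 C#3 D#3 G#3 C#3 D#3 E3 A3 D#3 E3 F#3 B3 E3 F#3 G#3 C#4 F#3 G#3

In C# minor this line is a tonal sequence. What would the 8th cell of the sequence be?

C#4 F#4 B3 C#4

Taking 4-note groups, the heads are C#3, D#3, E3, F#3, G#3: the pattern moves up a 2nd.
Carrying on: A3 → B3 → C#4.
From C#4 the diatonic shape gives C#4 F#4 B3 C#4.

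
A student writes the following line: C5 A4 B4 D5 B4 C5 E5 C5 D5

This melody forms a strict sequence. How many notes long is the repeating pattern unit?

3

There are 9 notes; a 3-note unit gives 3 cells:
C5 A4 B4 | D5 B4 C5 | E5 C5 D5
That's a consistent up a 2nd shift per cell, and no other grouping gives one.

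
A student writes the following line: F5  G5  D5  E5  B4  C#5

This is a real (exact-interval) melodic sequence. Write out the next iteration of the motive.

G#4 A#4

The 2-note cells begin on F5, D5, B4 — each down a 3rd from the last.
So cell 4 is G#4 A#4.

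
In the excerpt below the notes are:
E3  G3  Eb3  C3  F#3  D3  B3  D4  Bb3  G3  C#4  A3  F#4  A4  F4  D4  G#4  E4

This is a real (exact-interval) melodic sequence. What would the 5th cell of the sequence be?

Unit = 6 notes; the statements start on E3, B3, F#4, moving up a 5th each time.
Extending up a 5th: C#5 → G#5.
Statement 5 starts on G#5 and keeps the same exact contour: G#5 B5 G5 E5 A#5 F#5.

G#5 B5 G5 E5 A#5 F#5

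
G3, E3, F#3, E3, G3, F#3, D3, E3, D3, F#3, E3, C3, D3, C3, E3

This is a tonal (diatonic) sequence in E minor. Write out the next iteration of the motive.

D3 B2 C3 B2 D3

Unit = 5 notes; the statements start on G3, F#3, E3, moving down a 2nd each time.
From D3 the diatonic shape gives D3 B2 C3 B2 D3.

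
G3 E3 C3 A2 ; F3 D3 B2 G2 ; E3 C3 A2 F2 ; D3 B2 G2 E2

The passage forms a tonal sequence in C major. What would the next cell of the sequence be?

C3 A2 F2 D2

The 4-note cells begin on G3, F3, E3, D3 — each down a 2nd from the last.
From C3 the diatonic shape gives C3 A2 F2 D2.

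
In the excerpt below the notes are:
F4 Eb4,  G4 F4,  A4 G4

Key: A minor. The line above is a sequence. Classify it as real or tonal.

Each cell has the same semitone pattern (-2,) — intervals are preserved exactly.
And Eb4 lies outside A minor, so the sequence is real rather than tonal.

real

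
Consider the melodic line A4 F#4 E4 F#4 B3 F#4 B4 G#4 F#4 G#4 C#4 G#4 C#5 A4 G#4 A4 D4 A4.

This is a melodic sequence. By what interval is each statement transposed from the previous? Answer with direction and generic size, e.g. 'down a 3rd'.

Taking 6-note groups, the heads are A4, B4, C#5: the pattern moves up a 2nd.
A4 to B4 is up a 2nd.

up a 2nd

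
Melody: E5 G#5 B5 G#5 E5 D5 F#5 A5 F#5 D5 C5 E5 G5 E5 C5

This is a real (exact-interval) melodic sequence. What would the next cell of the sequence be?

Bb4 D5 F5 D5 Bb4

With a 5-note motive the entries are E5, D5, C5, each down a 2nd from the previous.
Statement 4 starts on Bb4 and keeps the same exact contour: Bb4 D5 F5 D5 Bb4.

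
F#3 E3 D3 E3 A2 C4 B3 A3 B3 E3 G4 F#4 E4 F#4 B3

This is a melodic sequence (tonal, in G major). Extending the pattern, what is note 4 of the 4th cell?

C5

Grouping in 5s, the 4th note of each cell is E3, B3, F#4.
From F#4, up a 5th gives C5.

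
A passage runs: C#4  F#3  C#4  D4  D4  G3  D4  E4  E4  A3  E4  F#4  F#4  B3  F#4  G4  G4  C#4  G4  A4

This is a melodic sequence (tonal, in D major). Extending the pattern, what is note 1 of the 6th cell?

The unit is 4 notes. Position-1 pitches of the 5 shown cells: C#4, D4, E4, F#4, G4.
One more up a 2nd gives A4.

A4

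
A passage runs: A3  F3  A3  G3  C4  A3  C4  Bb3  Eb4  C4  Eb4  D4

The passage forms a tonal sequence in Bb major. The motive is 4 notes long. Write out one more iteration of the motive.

G4 Eb4 G4 F4

With a 4-note motive the entries are A3, C4, Eb4, each up a 3rd from the previous.
From G4 the diatonic shape gives G4 Eb4 G4 F4.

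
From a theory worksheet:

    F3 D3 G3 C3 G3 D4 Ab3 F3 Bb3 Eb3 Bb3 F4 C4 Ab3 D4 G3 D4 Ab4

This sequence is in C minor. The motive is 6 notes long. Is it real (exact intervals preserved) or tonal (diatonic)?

Every note is diatonic to C minor.
Cell 1 has -3 semitones from note 1 to 2, but cell 3 has -4 — the interval quality changes while the contour stays the same, which is the hallmark of a tonal sequence.

tonal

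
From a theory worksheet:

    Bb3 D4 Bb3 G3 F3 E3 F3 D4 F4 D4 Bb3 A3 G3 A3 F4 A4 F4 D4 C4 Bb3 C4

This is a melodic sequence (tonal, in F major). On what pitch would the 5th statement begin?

C5

Taking 7-note groups, the heads are Bb3, D4, F4: the pattern moves up a 3rd.
Continuing: A4 → C5. Statement 5 starts on C5.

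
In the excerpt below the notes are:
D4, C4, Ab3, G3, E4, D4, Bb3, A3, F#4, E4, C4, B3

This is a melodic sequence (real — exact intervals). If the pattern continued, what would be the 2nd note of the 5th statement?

G#4

Grouping in 4s, the 2nd note of each cell is C4, D4, E4.
Each moves up a 2nd. Continuing: F#4 → G#4.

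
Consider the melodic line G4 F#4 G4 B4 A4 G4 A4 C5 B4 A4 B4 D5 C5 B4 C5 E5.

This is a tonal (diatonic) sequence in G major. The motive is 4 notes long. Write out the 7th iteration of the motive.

The 4-note cells begin on G4, A4, B4, C5 — each up a 2nd from the last.
Continuing the starts: D5 → E5 → F#5.
So cell 7 is F#5 E5 F#5 A5.

F#5 E5 F#5 A5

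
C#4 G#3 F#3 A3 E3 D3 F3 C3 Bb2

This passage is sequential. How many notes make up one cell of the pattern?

3

There are 9 notes; a 3-note unit gives 3 cells:
C#4 G#3 F#3 | A3 E3 D3 | F3 C3 Bb2
Each cell is the previous one down a 3rd — so the unit is 3 notes.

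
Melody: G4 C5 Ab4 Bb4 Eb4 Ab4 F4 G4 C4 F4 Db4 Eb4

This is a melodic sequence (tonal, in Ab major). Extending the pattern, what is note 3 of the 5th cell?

G3

With 4-note cells, note 3 of each statement runs Ab4, F4, Db4.
Extending down a 3rd: Bb3 → G3.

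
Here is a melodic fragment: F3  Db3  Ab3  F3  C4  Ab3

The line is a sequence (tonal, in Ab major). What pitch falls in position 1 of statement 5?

G4

The unit is 2 notes. Position-1 pitches of the 3 shown cells: F3, Ab3, C4.
Extending up a 3rd: Eb4 → G4.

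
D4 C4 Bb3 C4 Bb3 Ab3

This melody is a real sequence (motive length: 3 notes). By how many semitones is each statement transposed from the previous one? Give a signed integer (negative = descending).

Unit = 3 notes; the statements start on D4, C4, moving down a 2nd each time.
Counting half-steps from D4 to C4: -2.

-2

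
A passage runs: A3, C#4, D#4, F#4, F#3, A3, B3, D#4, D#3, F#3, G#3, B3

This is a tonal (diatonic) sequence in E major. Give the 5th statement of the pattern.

Unit = 4 notes; the statements start on A3, F#3, D#3, moving down a 3rd each time.
Extending down a 3rd: B2 → G#2.
From G#2 the diatonic shape gives G#2 B2 C#3 E3.

G#2 B2 C#3 E3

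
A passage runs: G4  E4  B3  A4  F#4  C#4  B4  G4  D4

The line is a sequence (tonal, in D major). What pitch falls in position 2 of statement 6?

Grouping in 3s, the 2nd note of each cell is E4, F#4, G4.
Carrying that up a 2nd forward: A4 → B4 → C#5.

C#5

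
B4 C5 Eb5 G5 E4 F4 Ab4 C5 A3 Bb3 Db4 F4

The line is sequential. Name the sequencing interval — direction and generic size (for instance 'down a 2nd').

The 4-note cells begin on B4, E4, A3 — each down a 5th from the last.
From B4 to E4: down a 5th.

down a 5th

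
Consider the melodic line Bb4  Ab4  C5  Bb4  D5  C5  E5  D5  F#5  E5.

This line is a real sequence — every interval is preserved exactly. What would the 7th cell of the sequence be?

Unit = 2 notes; the statements start on Bb4, C5, D5, E5, F#5, moving up a 2nd each time.
Extending up a 2nd: G#5 → A#5.
Statement 7 starts on A#5 and keeps the same exact contour: A#5 G#5.

A#5 G#5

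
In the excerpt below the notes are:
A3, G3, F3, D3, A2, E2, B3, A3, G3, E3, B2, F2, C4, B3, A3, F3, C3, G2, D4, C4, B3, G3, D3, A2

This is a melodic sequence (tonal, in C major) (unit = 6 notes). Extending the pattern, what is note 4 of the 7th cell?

C4

The unit is 6 notes. Position-4 pitches of the 4 shown cells: D3, E3, F3, G3.
Extending up a 2nd: A3 → B3 → C4.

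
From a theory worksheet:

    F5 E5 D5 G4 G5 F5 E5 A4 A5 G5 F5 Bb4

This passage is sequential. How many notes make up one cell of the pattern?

Try groups of 4 (3 cells in 12 notes):
F5 E5 D5 G4 | G5 F5 E5 A4 | A5 G5 F5 Bb4
Each cell is the previous one up a 2nd — so the unit is 4 notes.

4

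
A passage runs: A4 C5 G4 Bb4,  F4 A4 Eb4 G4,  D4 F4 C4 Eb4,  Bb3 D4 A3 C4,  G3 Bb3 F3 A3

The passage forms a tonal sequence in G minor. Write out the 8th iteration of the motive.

A2 C3 G2 Bb2

Taking 4-note groups, the heads are A4, F4, D4, Bb3, G3: the pattern moves down a 3rd.
Carrying on: Eb3 → C3 → A2.
From A2 the diatonic shape gives A2 C3 G2 Bb2.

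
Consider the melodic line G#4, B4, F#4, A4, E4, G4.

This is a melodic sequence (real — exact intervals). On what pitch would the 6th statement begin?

Unit = 2 notes; the statements start on G#4, F#4, E4, moving down a 2nd each time.
Extending the heads down a 2nd: D4 → C4 → Bb3.

Bb3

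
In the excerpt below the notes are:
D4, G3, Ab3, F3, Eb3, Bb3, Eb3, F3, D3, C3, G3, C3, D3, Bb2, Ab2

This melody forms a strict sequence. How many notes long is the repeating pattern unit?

There are 15 notes; a 5-note unit gives 3 cells:
D4 G3 Ab3 F3 Eb3 | Bb3 Eb3 F3 D3 C3 | G3 C3 D3 Bb2 Ab2
Every group is a transposition down a 3rd of the one before; no shorter unit works.

5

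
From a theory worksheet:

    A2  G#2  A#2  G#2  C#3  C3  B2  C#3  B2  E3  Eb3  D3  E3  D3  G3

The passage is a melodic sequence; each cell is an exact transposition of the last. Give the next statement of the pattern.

The 5-note cells begin on A2, C3, Eb3 — each up a 3rd from the last.
From Gb3 the exact shape gives Gb3 F3 G3 F3 Bb3.

Gb3 F3 G3 F3 Bb3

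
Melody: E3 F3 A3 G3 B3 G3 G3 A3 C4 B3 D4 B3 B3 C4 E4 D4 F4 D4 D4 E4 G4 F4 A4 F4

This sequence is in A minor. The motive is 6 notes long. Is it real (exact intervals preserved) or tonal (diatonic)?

Every note is diatonic to A minor.
Cell 1 has +1 semitones from note 1 to 2, but cell 2 has +2 — the interval quality changes while the contour stays the same, which is the hallmark of a tonal sequence.

tonal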